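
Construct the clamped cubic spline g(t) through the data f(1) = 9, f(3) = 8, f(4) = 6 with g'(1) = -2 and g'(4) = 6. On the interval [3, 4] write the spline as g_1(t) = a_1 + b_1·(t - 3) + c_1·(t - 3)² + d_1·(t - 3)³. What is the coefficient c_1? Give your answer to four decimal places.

With m_i denoting the second derivative at x_i, h_i = 2, 1, and Δ_i = (y_(i+1) − y_i)/h_i = -1/2, -2:
  2·m_0 + 6·m_1 + 1·m_2 = 6(Δ_1 - Δ_0) = -9
Clamped end conditions give two more equations: 2h_0·m_0 + h_0·m_1 = 6(Δ_0 - g'(1)) = 9 and h_1·m_1 + 2h_1·m_2 = 6(g'(4) - Δ_1) = 48.
Hence m_0 = 77/12, m_1 = -25/3, m_2 = 169/6.
On [3, 4], with g_1(t) = a_1 + b_1·(t - 3) + c_1·(t - 3)² + d_1·(t - 3)³: c_1 = m_1/2 = -25/6, d_1 = (m_2 - m_1)/(6h_1) = 73/12, b_1 = Δ_1 - h_1(2m_1 + m_2)/6 = -47/12.

-4.1667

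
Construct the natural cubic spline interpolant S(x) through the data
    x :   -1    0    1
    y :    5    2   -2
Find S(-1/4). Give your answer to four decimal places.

Put σ_i = S'' at the i-th knot. Here h = (1, 1) and Δ = (-3, -4), so the interior equations h_(i-1)·σ_(i-1) + 2(h_(i-1)+h_i)·σ_i + h_i·σ_(i+1) = 6(Δ_i − Δ_(i-1)) read
  1·σ_0 + 4·σ_1 + 1·σ_2 = 6(Δ_1 - Δ_0) = -6
Natural end conditions: σ_0 = σ_2 = 0.
Hence σ_0 = 0, σ_1 = -3/2, σ_2 = 0.
On [-1, 0], S(x) = 5 - 11/4·(x + 1) + 0·(x + 1)² - 1/4·(x + 1)³.
With (x + 1) = 3/4: S(-1/4) = 725/256.

2.8320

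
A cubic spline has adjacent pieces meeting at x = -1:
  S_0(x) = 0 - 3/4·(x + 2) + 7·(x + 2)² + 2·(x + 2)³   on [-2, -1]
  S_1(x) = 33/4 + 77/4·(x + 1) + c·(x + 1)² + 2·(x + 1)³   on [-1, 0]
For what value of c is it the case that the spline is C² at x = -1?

13

S_0''(x) = 14 + 12·(x + 2), so S_0''(-1) = 26. On the right, S_1''(-1) = 2c, so c = 13.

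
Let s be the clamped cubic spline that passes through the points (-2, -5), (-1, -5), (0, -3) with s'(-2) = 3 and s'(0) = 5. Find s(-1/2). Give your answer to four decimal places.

-4.6875

Let m_i = s''(x_i). Step sizes h_i = 1, 1; slopes of the chords Δ_i = (y_(i+1) - y_i)/h_i = 0, 2.
  1·m_0 + 4·m_1 + 1·m_2 = 6(Δ_1 - Δ_0) = 12
Clamped end conditions give two more equations: 2h_0·m_0 + h_0·m_1 = 6(Δ_0 - s'(-2)) = -18 and h_1·m_1 + 2h_1·m_2 = 6(s'(0) - Δ_1) = 18.
Solving: m_0 = -11, m_1 = 4, m_2 = 7.
On [-1, 0], s(x) = -5 - 1/2·(x + 1) + 2·(x + 1)² + 1/2·(x + 1)³.
With (x + 1) = 1/2: s(-1/2) = -75/16.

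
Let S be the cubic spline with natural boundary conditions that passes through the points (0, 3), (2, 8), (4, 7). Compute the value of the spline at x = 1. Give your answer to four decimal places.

6.0625

With M_i denoting the second derivative at x_i, h_i = 2, 2, and Δ_i = (y_(i+1) − y_i)/h_i = 5/2, -1/2:
  2·M_0 + 8·M_1 + 2·M_2 = 6(Δ_1 - Δ_0) = -18
Natural end conditions: M_0 = M_2 = 0.
Forward elimination and back-substitution give M_0 = 0, M_1 = -9/4, M_2 = 0.
On [0, 2], S(x) = 3 + 13/4·x + 0·x² - 3/16·x³.
With x = 1: S(1) = 97/16.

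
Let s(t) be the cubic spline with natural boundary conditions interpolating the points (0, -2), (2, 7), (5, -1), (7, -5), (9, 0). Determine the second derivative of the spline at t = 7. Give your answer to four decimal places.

Put m_i = s'' at the i-th knot. Here h = (2, 3, 2, 2) and Δ = (9/2, -8/3, -2, 5/2), so the interior equations h_(i-1)·m_(i-1) + 2(h_(i-1)+h_i)·m_i + h_i·m_(i+1) = 6(Δ_i − Δ_(i-1)) read
  2·m_0 + 10·m_1 + 3·m_2 = 6(Δ_1 - Δ_0) = -43
  3·m_1 + 10·m_2 + 2·m_3 = 6(Δ_2 - Δ_1) = 4
  2·m_2 + 8·m_3 + 2·m_4 = 6(Δ_3 - Δ_2) = 27
Natural end conditions: m_0 = m_4 = 0.
Forward elimination and back-substitution give m_0 = 0, m_1 = -1601/344, m_2 = 203/172, m_3 = 2119/688, m_4 = 0.

3.0799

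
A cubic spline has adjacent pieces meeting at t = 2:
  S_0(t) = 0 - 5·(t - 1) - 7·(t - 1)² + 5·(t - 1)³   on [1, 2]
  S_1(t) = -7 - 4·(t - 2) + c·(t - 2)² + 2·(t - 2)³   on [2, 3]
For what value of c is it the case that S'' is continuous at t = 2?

S_0''(t) = -14 + 30·(t - 1), so S_0''(2) = 16. On the right, S_1''(2) = 2c, so c = 8.

8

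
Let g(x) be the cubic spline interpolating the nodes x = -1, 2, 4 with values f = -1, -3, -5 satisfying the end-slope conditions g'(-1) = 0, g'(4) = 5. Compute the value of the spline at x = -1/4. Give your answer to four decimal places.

Write M_i for g''(x_i). With h_i = 3, 2 and divided differences Δ_i = -2/3, -1, the continuity of g' gives the tridiagonal system
  3·M_0 + 10·M_1 + 2·M_2 = 6(Δ_1 - Δ_0) = -2
Clamped end conditions give two more equations: 2h_0·M_0 + h_0·M_1 = 6(Δ_0 - g'(-1)) = -4 and h_1·M_1 + 2h_1·M_2 = 6(g'(4) - Δ_1) = 36.
Solving the tridiagonal system: M_0 = 8/15, M_1 = -12/5, M_2 = 51/5.
On [-1, 2], g(x) = -1 + 0·(x + 1) + 4/15·(x + 1)² - 22/135·(x + 1)³.
With (x + 1) = 3/4: g(-1/4) = -147/160.

-0.9188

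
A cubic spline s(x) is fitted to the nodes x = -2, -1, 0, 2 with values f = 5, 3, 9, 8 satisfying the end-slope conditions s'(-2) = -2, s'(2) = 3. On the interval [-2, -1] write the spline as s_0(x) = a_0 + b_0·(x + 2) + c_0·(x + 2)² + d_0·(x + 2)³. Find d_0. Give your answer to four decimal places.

4.3864

Put M_i = s'' at the i-th knot. Here h = (1, 1, 2) and Δ = (-2, 6, -1/2), so the interior equations h_(i-1)·M_(i-1) + 2(h_(i-1)+h_i)·M_i + h_i·M_(i+1) = 6(Δ_i − Δ_(i-1)) read
  1·M_0 + 4·M_1 + 1·M_2 = 6(Δ_1 - Δ_0) = 48
  1·M_1 + 6·M_2 + 2·M_3 = 6(Δ_2 - Δ_1) = -39
Clamped end conditions give two more equations: 2h_0·M_0 + h_0·M_1 = 6(Δ_0 - s'(-2)) = 0 and h_2·M_2 + 2h_2·M_3 = 6(s'(2) - Δ_2) = 21.
Forward elimination and back-substitution give M_0 = -193/22, M_1 = 193/11, M_2 = -295/22, M_3 = 263/22.
On [-2, -1], with s_0(x) = a_0 + b_0·(x + 2) + c_0·(x + 2)² + d_0·(x + 2)³: c_0 = M_0/2 = -193/44, d_0 = (M_1 - M_0)/(6h_0) = 193/44, b_0 = Δ_0 - h_0(2M_0 + M_1)/6 = -2.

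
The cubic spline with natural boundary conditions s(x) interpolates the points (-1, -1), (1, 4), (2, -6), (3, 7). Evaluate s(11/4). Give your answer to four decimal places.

Put M_i = s'' at the i-th knot. Here h = (2, 1, 1) and Δ = (5/2, -10, 13), so the interior equations h_(i-1)·M_(i-1) + 2(h_(i-1)+h_i)·M_i + h_i·M_(i+1) = 6(Δ_i − Δ_(i-1)) read
  2·M_0 + 6·M_1 + 1·M_2 = 6(Δ_1 - Δ_0) = -75
  1·M_1 + 4·M_2 + 1·M_3 = 6(Δ_2 - Δ_1) = 138
Natural end conditions: M_0 = M_3 = 0.
Forward elimination and back-substitution give M_0 = 0, M_1 = -438/23, M_2 = 903/23, M_3 = 0.
On [2, 3], s(x) = -6 - 2/23·(x - 2) + 903/46·(x - 2)² - 301/46·(x - 2)³.
With (x - 2) = 3/4: s(11/4) = 6525/2944.

2.2164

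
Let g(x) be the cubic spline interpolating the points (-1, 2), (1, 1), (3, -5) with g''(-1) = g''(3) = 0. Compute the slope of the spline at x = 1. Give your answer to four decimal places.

Let M_i = g''(x_i). Step sizes h_i = 2, 2; slopes of the chords Δ_i = (y_(i+1) - y_i)/h_i = -1/2, -3.
  2·M_0 + 8·M_1 + 2·M_2 = 6(Δ_1 - Δ_0) = -15
Natural end conditions: M_0 = M_2 = 0.
Hence M_0 = 0, M_1 = -15/8, M_2 = 0.
On [1, 3], g'(x) = b_1 + 2c_1·(x - 1) + 3d_1·(x - 1)² with b_1 = Δ_1 - h_1(2M_1 + M_2)/6 = -7/4, c_1 = M_1/2 = -15/16, d_1 = (M_2 - M_1)/(6h_1) = 5/32. So g'(1) = -7/4.

-1.7500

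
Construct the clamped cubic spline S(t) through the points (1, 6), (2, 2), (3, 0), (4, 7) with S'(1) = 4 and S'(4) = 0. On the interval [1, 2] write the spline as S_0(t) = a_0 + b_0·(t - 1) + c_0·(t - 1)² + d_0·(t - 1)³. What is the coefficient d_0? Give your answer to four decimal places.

5.1333

Put m_i = S'' at the i-th knot. Here h = (1, 1, 1) and Δ = (-4, -2, 7), so the interior equations h_(i-1)·m_(i-1) + 2(h_(i-1)+h_i)·m_i + h_i·m_(i+1) = 6(Δ_i − Δ_(i-1)) read
  1·m_0 + 4·m_1 + 1·m_2 = 6(Δ_1 - Δ_0) = 12
  1·m_1 + 4·m_2 + 1·m_3 = 6(Δ_2 - Δ_1) = 54
Clamped end conditions give two more equations: 2h_0·m_0 + h_0·m_1 = 6(Δ_0 - S'(1)) = -48 and h_2·m_2 + 2h_2·m_3 = 6(S'(4) - Δ_2) = -42.
Hence m_0 = -394/15, m_1 = 68/15, m_2 = 302/15, m_3 = -466/15.
On [1, 2], with S_0(t) = a_0 + b_0·(t - 1) + c_0·(t - 1)² + d_0·(t - 1)³: c_0 = m_0/2 = -197/15, d_0 = (m_1 - m_0)/(6h_0) = 77/15, b_0 = Δ_0 - h_0(2m_0 + m_1)/6 = 4.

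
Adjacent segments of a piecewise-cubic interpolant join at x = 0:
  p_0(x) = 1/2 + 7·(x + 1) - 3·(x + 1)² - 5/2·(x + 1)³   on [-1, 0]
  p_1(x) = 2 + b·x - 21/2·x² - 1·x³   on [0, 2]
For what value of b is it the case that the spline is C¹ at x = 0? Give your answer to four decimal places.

-6.5000

p_0'(x) = 7 - 6·(x + 1) - 15/2·(x + 1)², so p_0'(0) = -13/2. On the right, p_1'(0) = b, so b = -13/2.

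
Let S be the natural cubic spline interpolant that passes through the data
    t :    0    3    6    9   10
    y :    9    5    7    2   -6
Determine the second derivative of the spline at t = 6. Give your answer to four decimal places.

-0.2716

Put m_i = S'' at the i-th knot. Here h = (3, 3, 3, 1) and Δ = (-4/3, 2/3, -5/3, -8), so the interior equations h_(i-1)·m_(i-1) + 2(h_(i-1)+h_i)·m_i + h_i·m_(i+1) = 6(Δ_i − Δ_(i-1)) read
  3·m_0 + 12·m_1 + 3·m_2 = 6(Δ_1 - Δ_0) = 12
  3·m_1 + 12·m_2 + 3·m_3 = 6(Δ_2 - Δ_1) = -14
  3·m_2 + 8·m_3 + 1·m_4 = 6(Δ_3 - Δ_2) = -38
Natural end conditions: m_0 = m_4 = 0.
Solving the tridiagonal system: m_0 = 0, m_1 = 173/162, m_2 = -22/81, m_3 = -251/54, m_4 = 0.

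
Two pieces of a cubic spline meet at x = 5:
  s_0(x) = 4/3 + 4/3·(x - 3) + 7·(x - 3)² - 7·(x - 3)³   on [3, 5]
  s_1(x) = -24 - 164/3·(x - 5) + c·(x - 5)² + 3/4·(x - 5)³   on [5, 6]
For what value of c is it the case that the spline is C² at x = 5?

s_0''(x) = 14 - 42·(x - 3), so s_0''(5) = -70. On the right, s_1''(5) = 2c, so c = -35.

-35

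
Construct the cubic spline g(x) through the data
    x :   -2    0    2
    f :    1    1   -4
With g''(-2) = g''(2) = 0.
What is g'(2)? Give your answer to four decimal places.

Write σ_i for g''(x_i). With h_i = 2, 2 and divided differences Δ_i = 0, -5/2, the continuity of g' gives the tridiagonal system
  2·σ_0 + 8·σ_1 + 2·σ_2 = 6(Δ_1 - Δ_0) = -15
Natural end conditions: σ_0 = σ_2 = 0.
Hence σ_0 = 0, σ_1 = -15/8, σ_2 = 0.
On [0, 2], g'(x) = b_1 + 2c_1·x + 3d_1·x² with b_1 = Δ_1 - h_1(2σ_1 + σ_2)/6 = -5/4, c_1 = σ_1/2 = -15/16, d_1 = (σ_2 - σ_1)/(6h_1) = 5/32. So g'(2) = -25/8.

-3.1250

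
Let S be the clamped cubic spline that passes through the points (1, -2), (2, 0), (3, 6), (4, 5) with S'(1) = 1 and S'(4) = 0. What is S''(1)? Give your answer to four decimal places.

-2.2667

Put σ_i = S'' at the i-th knot. Here h = (1, 1, 1) and Δ = (2, 6, -1), so the interior equations h_(i-1)·σ_(i-1) + 2(h_(i-1)+h_i)·σ_i + h_i·σ_(i+1) = 6(Δ_i − Δ_(i-1)) read
  1·σ_0 + 4·σ_1 + 1·σ_2 = 6(Δ_1 - Δ_0) = 24
  1·σ_1 + 4·σ_2 + 1·σ_3 = 6(Δ_2 - Δ_1) = -42
Clamped end conditions give two more equations: 2h_0·σ_0 + h_0·σ_1 = 6(Δ_0 - S'(1)) = 6 and h_2·σ_2 + 2h_2·σ_3 = 6(S'(4) - Δ_2) = 6.
Forward elimination and back-substitution give σ_0 = -34/15, σ_1 = 158/15, σ_2 = -238/15, σ_3 = 164/15.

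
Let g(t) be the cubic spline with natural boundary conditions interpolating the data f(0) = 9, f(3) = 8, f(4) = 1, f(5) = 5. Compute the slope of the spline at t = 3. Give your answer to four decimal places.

-7.6237

Let σ_i = g''(x_i). Step sizes h_i = 3, 1, 1; slopes of the chords Δ_i = (y_(i+1) - y_i)/h_i = -1/3, -7, 4.
  3·σ_0 + 8·σ_1 + 1·σ_2 = 6(Δ_1 - Δ_0) = -40
  1·σ_1 + 4·σ_2 + 1·σ_3 = 6(Δ_2 - Δ_1) = 66
Natural end conditions: σ_0 = σ_3 = 0.
Hence σ_0 = 0, σ_1 = -226/31, σ_2 = 568/31, σ_3 = 0.
On [3, 4], g'(t) = b_1 + 2c_1·(t - 3) + 3d_1·(t - 3)² with b_1 = Δ_1 - h_1(2σ_1 + σ_2)/6 = -709/93, c_1 = σ_1/2 = -113/31, d_1 = (σ_2 - σ_1)/(6h_1) = 397/93. So g'(3) = -709/93.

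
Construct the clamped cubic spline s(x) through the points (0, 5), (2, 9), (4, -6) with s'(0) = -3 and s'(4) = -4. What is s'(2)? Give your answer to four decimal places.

Put M_i = s'' at the i-th knot. Here h = (2, 2) and Δ = (2, -15/2), so the interior equations h_(i-1)·M_(i-1) + 2(h_(i-1)+h_i)·M_i + h_i·M_(i+1) = 6(Δ_i − Δ_(i-1)) read
  2·M_0 + 8·M_1 + 2·M_2 = 6(Δ_1 - Δ_0) = -57
Clamped end conditions give two more equations: 2h_0·M_0 + h_0·M_1 = 6(Δ_0 - s'(0)) = 30 and h_1·M_1 + 2h_1·M_2 = 6(s'(4) - Δ_1) = 21.
Forward elimination and back-substitution give M_0 = 115/8, M_1 = -55/4, M_2 = 97/8.
On [2, 4], s'(x) = b_1 + 2c_1·(x - 2) + 3d_1·(x - 2)² with b_1 = Δ_1 - h_1(2M_1 + M_2)/6 = -19/8, c_1 = M_1/2 = -55/8, d_1 = (M_2 - M_1)/(6h_1) = 69/32. So s'(2) = -19/8.

-2.3750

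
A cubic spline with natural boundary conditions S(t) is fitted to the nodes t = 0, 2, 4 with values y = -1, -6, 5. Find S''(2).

6

Put m_i = S'' at the i-th knot. Here h = (2, 2) and Δ = (-5/2, 11/2), so the interior equations h_(i-1)·m_(i-1) + 2(h_(i-1)+h_i)·m_i + h_i·m_(i+1) = 6(Δ_i − Δ_(i-1)) read
  2·m_0 + 8·m_1 + 2·m_2 = 6(Δ_1 - Δ_0) = 48
Natural end conditions: m_0 = m_2 = 0.
Hence m_0 = 0, m_1 = 6, m_2 = 0.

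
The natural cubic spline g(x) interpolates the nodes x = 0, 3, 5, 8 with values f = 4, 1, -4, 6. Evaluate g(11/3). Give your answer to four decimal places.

Put σ_i = g'' at the i-th knot. Here h = (3, 2, 3) and Δ = (-1, -5/2, 10/3), so the interior equations h_(i-1)·σ_(i-1) + 2(h_(i-1)+h_i)·σ_i + h_i·σ_(i+1) = 6(Δ_i − Δ_(i-1)) read
  3·σ_0 + 10·σ_1 + 2·σ_2 = 6(Δ_1 - Δ_0) = -9
  2·σ_1 + 10·σ_2 + 3·σ_3 = 6(Δ_2 - Δ_1) = 35
Natural end conditions: σ_0 = σ_3 = 0.
Forward elimination and back-substitution give σ_0 = 0, σ_1 = -5/3, σ_2 = 23/6, σ_3 = 0.
On [3, 5], g(x) = 1 - 8/3·(x - 3) - 5/6·(x - 3)² + 11/24·(x - 3)³.
With (x - 3) = 2/3: g(11/3) = -82/81.

-1.0123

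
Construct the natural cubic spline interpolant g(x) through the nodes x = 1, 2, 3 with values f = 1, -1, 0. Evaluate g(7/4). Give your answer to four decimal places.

Write σ_i for g''(x_i). With h_i = 1, 1 and divided differences Δ_i = -2, 1, the continuity of g' gives the tridiagonal system
  1·σ_0 + 4·σ_1 + 1·σ_2 = 6(Δ_1 - Δ_0) = 18
Natural end conditions: σ_0 = σ_2 = 0.
Solving the tridiagonal system: σ_0 = 0, σ_1 = 9/2, σ_2 = 0.
On [1, 2], g(x) = 1 - 11/4·(x - 1) + 0·(x - 1)² + 3/4·(x - 1)³.
With (x - 1) = 3/4: g(7/4) = -191/256.

-0.7461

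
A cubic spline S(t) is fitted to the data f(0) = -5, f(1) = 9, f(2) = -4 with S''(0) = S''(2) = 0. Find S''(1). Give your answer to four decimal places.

Let M_i = S''(x_i). Step sizes h_i = 1, 1; slopes of the chords Δ_i = (y_(i+1) - y_i)/h_i = 14, -13.
  1·M_0 + 4·M_1 + 1·M_2 = 6(Δ_1 - Δ_0) = -162
Natural end conditions: M_0 = M_2 = 0.
Hence M_0 = 0, M_1 = -81/2, M_2 = 0.

-40.5000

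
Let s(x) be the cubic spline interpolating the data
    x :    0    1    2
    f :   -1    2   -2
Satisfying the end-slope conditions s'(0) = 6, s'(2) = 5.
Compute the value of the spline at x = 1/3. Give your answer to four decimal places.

0.9259

With m_i denoting the second derivative at x_i, h_i = 1, 1, and Δ_i = (y_(i+1) − y_i)/h_i = 3, -4:
  1·m_0 + 4·m_1 + 1·m_2 = 6(Δ_1 - Δ_0) = -42
Clamped end conditions give two more equations: 2h_0·m_0 + h_0·m_1 = 6(Δ_0 - s'(0)) = -18 and h_1·m_1 + 2h_1·m_2 = 6(s'(2) - Δ_1) = 54.
Hence m_0 = 1, m_1 = -20, m_2 = 37.
On [0, 1], s(x) = -1 + 6·x + 1/2·x² - 7/2·x³.
With x = 1/3: s(1/3) = 25/27.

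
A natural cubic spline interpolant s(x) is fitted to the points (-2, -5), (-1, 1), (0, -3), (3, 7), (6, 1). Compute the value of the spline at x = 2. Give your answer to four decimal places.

Write m_i for s''(x_i). With h_i = 1, 1, 3, 3 and divided differences Δ_i = 6, -4, 10/3, -2, the continuity of s' gives the tridiagonal system
  1·m_0 + 4·m_1 + 1·m_2 = 6(Δ_1 - Δ_0) = -60
  1·m_1 + 8·m_2 + 3·m_3 = 6(Δ_2 - Δ_1) = 44
  3·m_2 + 12·m_3 + 3·m_4 = 6(Δ_3 - Δ_2) = -32
Natural end conditions: m_0 = m_4 = 0.
Solving: m_0 = 0, m_1 = -487/28, m_2 = 67/7, m_3 = -425/84, m_4 = 0.
On [0, 3], s(x) = -3 - 89/24·x + 67/14·x² - 1229/1512·x³.
With x = 2: s(2) = 1681/756.

2.2235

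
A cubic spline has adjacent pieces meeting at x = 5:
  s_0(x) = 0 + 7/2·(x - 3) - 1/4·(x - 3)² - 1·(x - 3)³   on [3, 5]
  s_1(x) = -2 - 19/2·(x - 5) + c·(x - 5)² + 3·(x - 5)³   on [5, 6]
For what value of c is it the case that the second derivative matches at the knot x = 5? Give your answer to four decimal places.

-6.2500

s_0''(x) = -1/2 - 6·(x - 3), so s_0''(5) = -25/2. On the right, s_1''(5) = 2c, so c = -25/4.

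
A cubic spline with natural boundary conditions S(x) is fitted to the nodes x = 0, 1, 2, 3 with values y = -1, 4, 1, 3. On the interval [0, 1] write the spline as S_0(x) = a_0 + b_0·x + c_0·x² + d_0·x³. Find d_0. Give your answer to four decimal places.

-2.4667

Put m_i = S'' at the i-th knot. Here h = (1, 1, 1) and Δ = (5, -3, 2), so the interior equations h_(i-1)·m_(i-1) + 2(h_(i-1)+h_i)·m_i + h_i·m_(i+1) = 6(Δ_i − Δ_(i-1)) read
  1·m_0 + 4·m_1 + 1·m_2 = 6(Δ_1 - Δ_0) = -48
  1·m_1 + 4·m_2 + 1·m_3 = 6(Δ_2 - Δ_1) = 30
Natural end conditions: m_0 = m_3 = 0.
Solving the tridiagonal system: m_0 = 0, m_1 = -74/5, m_2 = 56/5, m_3 = 0.
On [0, 1], with S_0(x) = a_0 + b_0·x + c_0·x² + d_0·x³: c_0 = m_0/2 = 0, d_0 = (m_1 - m_0)/(6h_0) = -37/15, b_0 = Δ_0 - h_0(2m_0 + m_1)/6 = 112/15.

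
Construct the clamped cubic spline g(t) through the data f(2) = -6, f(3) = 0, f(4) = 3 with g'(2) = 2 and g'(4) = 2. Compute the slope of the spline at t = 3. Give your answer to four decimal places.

5.7500

With M_i denoting the second derivative at x_i, h_i = 1, 1, and Δ_i = (y_(i+1) − y_i)/h_i = 6, 3:
  1·M_0 + 4·M_1 + 1·M_2 = 6(Δ_1 - Δ_0) = -18
Clamped end conditions give two more equations: 2h_0·M_0 + h_0·M_1 = 6(Δ_0 - g'(2)) = 24 and h_1·M_1 + 2h_1·M_2 = 6(g'(4) - Δ_1) = -6.
Solving the tridiagonal system: M_0 = 33/2, M_1 = -9, M_2 = 3/2.
On [3, 4], g'(t) = b_1 + 2c_1·(t - 3) + 3d_1·(t - 3)² with b_1 = Δ_1 - h_1(2M_1 + M_2)/6 = 23/4, c_1 = M_1/2 = -9/2, d_1 = (M_2 - M_1)/(6h_1) = 7/4. So g'(3) = 23/4.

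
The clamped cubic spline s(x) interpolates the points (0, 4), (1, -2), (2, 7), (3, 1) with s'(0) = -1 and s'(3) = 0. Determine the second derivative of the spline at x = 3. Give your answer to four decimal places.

Put σ_i = s'' at the i-th knot. Here h = (1, 1, 1) and Δ = (-6, 9, -6), so the interior equations h_(i-1)·σ_(i-1) + 2(h_(i-1)+h_i)·σ_i + h_i·σ_(i+1) = 6(Δ_i − Δ_(i-1)) read
  1·σ_0 + 4·σ_1 + 1·σ_2 = 6(Δ_1 - Δ_0) = 90
  1·σ_1 + 4·σ_2 + 1·σ_3 = 6(Δ_2 - Δ_1) = -90
Clamped end conditions give two more equations: 2h_0·σ_0 + h_0·σ_1 = 6(Δ_0 - s'(0)) = -30 and h_2·σ_2 + 2h_2·σ_3 = 6(s'(3) - Δ_2) = 36.
Hence σ_0 = -542/15, σ_1 = 634/15, σ_2 = -644/15, σ_3 = 592/15.

39.4667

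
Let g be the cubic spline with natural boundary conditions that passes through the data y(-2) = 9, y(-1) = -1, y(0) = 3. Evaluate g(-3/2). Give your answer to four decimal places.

Let M_i = g''(x_i). Step sizes h_i = 1, 1; slopes of the chords Δ_i = (y_(i+1) - y_i)/h_i = -10, 4.
  1·M_0 + 4·M_1 + 1·M_2 = 6(Δ_1 - Δ_0) = 84
Natural end conditions: M_0 = M_2 = 0.
Forward elimination and back-substitution give M_0 = 0, M_1 = 21, M_2 = 0.
On [-2, -1], g(t) = 9 - 27/2·(t + 2) + 0·(t + 2)² + 7/2·(t + 2)³.
With (t + 2) = 1/2: g(-3/2) = 43/16.

2.6875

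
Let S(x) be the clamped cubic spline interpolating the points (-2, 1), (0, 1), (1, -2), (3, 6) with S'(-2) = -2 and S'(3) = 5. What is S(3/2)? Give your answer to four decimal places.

-1.5176

Write σ_i for S''(x_i). With h_i = 2, 1, 2 and divided differences Δ_i = 0, -3, 4, the continuity of S' gives the tridiagonal system
  2·σ_0 + 6·σ_1 + 1·σ_2 = 6(Δ_1 - Δ_0) = -18
  1·σ_1 + 6·σ_2 + 2·σ_3 = 6(Δ_2 - Δ_1) = 42
Clamped end conditions give two more equations: 2h_0·σ_0 + h_0·σ_1 = 6(Δ_0 - S'(-2)) = 12 and h_2·σ_2 + 2h_2·σ_3 = 6(S'(3) - Δ_2) = 6.
Solving the tridiagonal system: σ_0 = 101/16, σ_1 = -53/8, σ_2 = 73/8, σ_3 = -49/16.
On [1, 3], S(x) = -2 - 17/16·(x - 1) + 73/16·(x - 1)² - 65/64·(x - 1)³.
With (x - 1) = 1/2: S(3/2) = -777/512.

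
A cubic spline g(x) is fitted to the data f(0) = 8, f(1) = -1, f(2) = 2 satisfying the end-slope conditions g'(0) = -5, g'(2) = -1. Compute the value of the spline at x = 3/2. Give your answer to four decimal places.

Write m_i for g''(x_i). With h_i = 1, 1 and divided differences Δ_i = -9, 3, the continuity of g' gives the tridiagonal system
  1·m_0 + 4·m_1 + 1·m_2 = 6(Δ_1 - Δ_0) = 72
Clamped end conditions give two more equations: 2h_0·m_0 + h_0·m_1 = 6(Δ_0 - g'(0)) = -24 and h_1·m_1 + 2h_1·m_2 = 6(g'(2) - Δ_1) = -24.
Forward elimination and back-substitution give m_0 = -28, m_1 = 32, m_2 = -28.
On [1, 2], g(x) = -1 - 3·(x - 1) + 16·(x - 1)² - 10·(x - 1)³.
With (x - 1) = 1/2: g(3/2) = 1/4.

0.2500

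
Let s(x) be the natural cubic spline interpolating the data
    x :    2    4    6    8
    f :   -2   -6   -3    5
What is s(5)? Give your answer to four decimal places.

With M_i denoting the second derivative at x_i, h_i = 2, 2, 2, and Δ_i = (y_(i+1) − y_i)/h_i = -2, 3/2, 4:
  2·M_0 + 8·M_1 + 2·M_2 = 6(Δ_1 - Δ_0) = 21
  2·M_1 + 8·M_2 + 2·M_3 = 6(Δ_2 - Δ_1) = 15
Natural end conditions: M_0 = M_3 = 0.
Forward elimination and back-substitution give M_0 = 0, M_1 = 23/10, M_2 = 13/10, M_3 = 0.
On [4, 6], s(x) = -6 - 7/15·(x - 4) + 23/20·(x - 4)² - 1/12·(x - 4)³.
With (x - 4) = 1: s(5) = -27/5.

-5.4000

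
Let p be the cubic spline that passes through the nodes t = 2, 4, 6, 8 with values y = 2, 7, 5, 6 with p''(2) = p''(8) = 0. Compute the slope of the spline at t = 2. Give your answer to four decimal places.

3.5333

Put M_i = p'' at the i-th knot. Here h = (2, 2, 2) and Δ = (5/2, -1, 1/2), so the interior equations h_(i-1)·M_(i-1) + 2(h_(i-1)+h_i)·M_i + h_i·M_(i+1) = 6(Δ_i − Δ_(i-1)) read
  2·M_0 + 8·M_1 + 2·M_2 = 6(Δ_1 - Δ_0) = -21
  2·M_1 + 8·M_2 + 2·M_3 = 6(Δ_2 - Δ_1) = 9
Natural end conditions: M_0 = M_3 = 0.
Solving the tridiagonal system: M_0 = 0, M_1 = -31/10, M_2 = 19/10, M_3 = 0.
On [2, 4], p'(t) = b_0 + 2c_0·(t - 2) + 3d_0·(t - 2)² with b_0 = Δ_0 - h_0(2M_0 + M_1)/6 = 53/15, c_0 = M_0/2 = 0, d_0 = (M_1 - M_0)/(6h_0) = -31/120. So p'(2) = 53/15.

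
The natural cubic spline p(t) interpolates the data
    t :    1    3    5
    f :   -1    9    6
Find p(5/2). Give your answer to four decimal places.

7.5664

With M_i denoting the second derivative at x_i, h_i = 2, 2, and Δ_i = (y_(i+1) − y_i)/h_i = 5, -3/2:
  2·M_0 + 8·M_1 + 2·M_2 = 6(Δ_1 - Δ_0) = -39
Natural end conditions: M_0 = M_2 = 0.
Forward elimination and back-substitution give M_0 = 0, M_1 = -39/8, M_2 = 0.
On [1, 3], p(t) = -1 + 53/8·(t - 1) + 0·(t - 1)² - 13/32·(t - 1)³.
With (t - 1) = 3/2: p(5/2) = 1937/256.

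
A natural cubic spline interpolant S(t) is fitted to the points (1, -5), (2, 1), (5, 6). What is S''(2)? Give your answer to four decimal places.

-3.2500

Put M_i = S'' at the i-th knot. Here h = (1, 3) and Δ = (6, 5/3), so the interior equations h_(i-1)·M_(i-1) + 2(h_(i-1)+h_i)·M_i + h_i·M_(i+1) = 6(Δ_i − Δ_(i-1)) read
  1·M_0 + 8·M_1 + 3·M_2 = 6(Δ_1 - Δ_0) = -26
Natural end conditions: M_0 = M_2 = 0.
Solving the tridiagonal system: M_0 = 0, M_1 = -13/4, M_2 = 0.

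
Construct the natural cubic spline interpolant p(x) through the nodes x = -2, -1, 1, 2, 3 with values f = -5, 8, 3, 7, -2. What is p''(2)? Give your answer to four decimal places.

Let m_i = p''(x_i). Step sizes h_i = 1, 2, 1, 1; slopes of the chords Δ_i = (y_(i+1) - y_i)/h_i = 13, -5/2, 4, -9.
  1·m_0 + 6·m_1 + 2·m_2 = 6(Δ_1 - Δ_0) = -93
  2·m_1 + 6·m_2 + 1·m_3 = 6(Δ_2 - Δ_1) = 39
  1·m_2 + 4·m_3 + 1·m_4 = 6(Δ_3 - Δ_2) = -78
Natural end conditions: m_0 = m_4 = 0.
Forward elimination and back-substitution give m_0 = 0, m_1 = -2607/122, m_2 = 1074/61, m_3 = -1458/61, m_4 = 0.

-23.9016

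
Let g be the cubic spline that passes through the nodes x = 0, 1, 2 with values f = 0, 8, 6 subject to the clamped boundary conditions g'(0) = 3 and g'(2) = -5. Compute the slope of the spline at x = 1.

5

Let σ_i = g''(x_i). Step sizes h_i = 1, 1; slopes of the chords Δ_i = (y_(i+1) - y_i)/h_i = 8, -2.
  1·σ_0 + 4·σ_1 + 1·σ_2 = 6(Δ_1 - Δ_0) = -60
Clamped end conditions give two more equations: 2h_0·σ_0 + h_0·σ_1 = 6(Δ_0 - g'(0)) = 30 and h_1·σ_1 + 2h_1·σ_2 = 6(g'(2) - Δ_1) = -18.
Solving the tridiagonal system: σ_0 = 26, σ_1 = -22, σ_2 = 2.
On [1, 2], g'(x) = b_1 + 2c_1·(x - 1) + 3d_1·(x - 1)² with b_1 = Δ_1 - h_1(2σ_1 + σ_2)/6 = 5, c_1 = σ_1/2 = -11, d_1 = (σ_2 - σ_1)/(6h_1) = 4. So g'(1) = 5.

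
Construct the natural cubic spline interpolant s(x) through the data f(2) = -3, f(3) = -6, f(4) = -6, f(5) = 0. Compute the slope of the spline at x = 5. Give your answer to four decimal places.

7.4000

Write σ_i for s''(x_i). With h_i = 1, 1, 1 and divided differences Δ_i = -3, 0, 6, the continuity of s' gives the tridiagonal system
  1·σ_0 + 4·σ_1 + 1·σ_2 = 6(Δ_1 - Δ_0) = 18
  1·σ_1 + 4·σ_2 + 1·σ_3 = 6(Δ_2 - Δ_1) = 36
Natural end conditions: σ_0 = σ_3 = 0.
Solving: σ_0 = 0, σ_1 = 12/5, σ_2 = 42/5, σ_3 = 0.
On [4, 5], s'(x) = b_2 + 2c_2·(x - 4) + 3d_2·(x - 4)² with b_2 = Δ_2 - h_2(2σ_2 + σ_3)/6 = 16/5, c_2 = σ_2/2 = 21/5, d_2 = (σ_3 - σ_2)/(6h_2) = -7/5. So s'(5) = 37/5.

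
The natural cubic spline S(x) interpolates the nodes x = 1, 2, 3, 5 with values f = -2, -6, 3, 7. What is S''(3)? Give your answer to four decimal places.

-10.6957

With M_i denoting the second derivative at x_i, h_i = 1, 1, 2, and Δ_i = (y_(i+1) − y_i)/h_i = -4, 9, 2:
  1·M_0 + 4·M_1 + 1·M_2 = 6(Δ_1 - Δ_0) = 78
  1·M_1 + 6·M_2 + 2·M_3 = 6(Δ_2 - Δ_1) = -42
Natural end conditions: M_0 = M_3 = 0.
Solving: M_0 = 0, M_1 = 510/23, M_2 = -246/23, M_3 = 0.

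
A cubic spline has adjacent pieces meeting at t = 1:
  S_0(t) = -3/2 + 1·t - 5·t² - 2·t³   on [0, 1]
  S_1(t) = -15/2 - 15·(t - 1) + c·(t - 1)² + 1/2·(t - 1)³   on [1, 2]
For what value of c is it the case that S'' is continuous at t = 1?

-11

S_0''(t) = -10 - 12·t, so S_0''(1) = -22. On the right, S_1''(1) = 2c, so c = -11.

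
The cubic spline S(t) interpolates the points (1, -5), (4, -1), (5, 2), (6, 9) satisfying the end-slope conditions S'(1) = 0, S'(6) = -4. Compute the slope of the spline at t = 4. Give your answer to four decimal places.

0.7586

Put M_i = S'' at the i-th knot. Here h = (3, 1, 1) and Δ = (4/3, 3, 7), so the interior equations h_(i-1)·M_(i-1) + 2(h_(i-1)+h_i)·M_i + h_i·M_(i+1) = 6(Δ_i − Δ_(i-1)) read
  3·M_0 + 8·M_1 + 1·M_2 = 6(Δ_1 - Δ_0) = 10
  1·M_1 + 4·M_2 + 1·M_3 = 6(Δ_2 - Δ_1) = 24
Clamped end conditions give two more equations: 2h_0·M_0 + h_0·M_1 = 6(Δ_0 - S'(1)) = 8 and h_2·M_2 + 2h_2·M_3 = 6(S'(6) - Δ_2) = -66.
Solving: M_0 = 188/87, M_1 = -48/29, M_2 = 486/29, M_3 = -1200/29.
On [4, 5], S'(t) = b_1 + 2c_1·(t - 4) + 3d_1·(t - 4)² with b_1 = Δ_1 - h_1(2M_1 + M_2)/6 = 22/29, c_1 = M_1/2 = -24/29, d_1 = (M_2 - M_1)/(6h_1) = 89/29. So S'(4) = 22/29.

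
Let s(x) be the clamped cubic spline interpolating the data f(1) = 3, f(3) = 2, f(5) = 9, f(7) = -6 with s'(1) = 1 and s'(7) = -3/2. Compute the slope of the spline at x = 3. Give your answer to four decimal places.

2.8333

Write m_i for s''(x_i). With h_i = 2, 2, 2 and divided differences Δ_i = -1/2, 7/2, -15/2, the continuity of s' gives the tridiagonal system
  2·m_0 + 8·m_1 + 2·m_2 = 6(Δ_1 - Δ_0) = 24
  2·m_1 + 8·m_2 + 2·m_3 = 6(Δ_2 - Δ_1) = -66
Clamped end conditions give two more equations: 2h_0·m_0 + h_0·m_1 = 6(Δ_0 - s'(1)) = -9 and h_2·m_2 + 2h_2·m_3 = 6(s'(7) - Δ_2) = 36.
Hence m_0 = -19/3, m_1 = 49/6, m_2 = -43/3, m_3 = 97/6.
On [3, 5], s'(x) = b_1 + 2c_1·(x - 3) + 3d_1·(x - 3)² with b_1 = Δ_1 - h_1(2m_1 + m_2)/6 = 17/6, c_1 = m_1/2 = 49/12, d_1 = (m_2 - m_1)/(6h_1) = -15/8. So s'(3) = 17/6.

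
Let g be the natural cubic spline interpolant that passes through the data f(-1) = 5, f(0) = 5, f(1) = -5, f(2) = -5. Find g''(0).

-20

Put m_i = g'' at the i-th knot. Here h = (1, 1, 1) and Δ = (0, -10, 0), so the interior equations h_(i-1)·m_(i-1) + 2(h_(i-1)+h_i)·m_i + h_i·m_(i+1) = 6(Δ_i − Δ_(i-1)) read
  1·m_0 + 4·m_1 + 1·m_2 = 6(Δ_1 - Δ_0) = -60
  1·m_1 + 4·m_2 + 1·m_3 = 6(Δ_2 - Δ_1) = 60
Natural end conditions: m_0 = m_3 = 0.
Hence m_0 = 0, m_1 = -20, m_2 = 20, m_3 = 0.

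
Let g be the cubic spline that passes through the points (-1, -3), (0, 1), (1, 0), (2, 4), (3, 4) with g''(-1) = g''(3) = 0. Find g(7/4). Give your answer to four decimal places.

3.0126

Write M_i for g''(x_i). With h_i = 1, 1, 1, 1 and divided differences Δ_i = 4, -1, 4, 0, the continuity of g' gives the tridiagonal system
  1·M_0 + 4·M_1 + 1·M_2 = 6(Δ_1 - Δ_0) = -30
  1·M_1 + 4·M_2 + 1·M_3 = 6(Δ_2 - Δ_1) = 30
  1·M_2 + 4·M_3 + 1·M_4 = 6(Δ_3 - Δ_2) = -24
Natural end conditions: M_0 = M_4 = 0.
Hence M_0 = 0, M_1 = -297/28, M_2 = 87/7, M_3 = -255/28, M_4 = 0.
On [1, 2], g(x) = 0 + 11/8·(x - 1) + 87/14·(x - 1)² - 201/56·(x - 1)³.
With (x - 1) = 3/4: g(7/4) = 10797/3584.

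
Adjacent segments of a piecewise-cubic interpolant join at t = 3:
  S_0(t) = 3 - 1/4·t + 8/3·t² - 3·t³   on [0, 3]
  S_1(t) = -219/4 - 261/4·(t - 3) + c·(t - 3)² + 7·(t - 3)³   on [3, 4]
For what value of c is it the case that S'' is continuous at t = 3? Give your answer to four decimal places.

S_0''(t) = 16/3 - 18·t, so S_0''(3) = -146/3. On the right, S_1''(3) = 2c, so c = -73/3.

-24.3333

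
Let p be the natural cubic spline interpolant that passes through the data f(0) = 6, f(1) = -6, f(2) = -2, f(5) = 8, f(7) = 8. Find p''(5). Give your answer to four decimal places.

Write M_i for p''(x_i). With h_i = 1, 1, 3, 2 and divided differences Δ_i = -12, 4, 10/3, 0, the continuity of p' gives the tridiagonal system
  1·M_0 + 4·M_1 + 1·M_2 = 6(Δ_1 - Δ_0) = 96
  1·M_1 + 8·M_2 + 3·M_3 = 6(Δ_2 - Δ_1) = -4
  3·M_2 + 10·M_3 + 2·M_4 = 6(Δ_3 - Δ_2) = -20
Natural end conditions: M_0 = M_4 = 0.
Hence M_0 = 0, M_1 = 3398/137, M_2 = -440/137, M_3 = -142/137, M_4 = 0.

-1.0365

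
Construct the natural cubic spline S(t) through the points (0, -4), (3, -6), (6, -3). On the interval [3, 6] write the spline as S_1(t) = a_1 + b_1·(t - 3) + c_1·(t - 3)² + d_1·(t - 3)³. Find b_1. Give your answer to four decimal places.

Let m_i = S''(x_i). Step sizes h_i = 3, 3; slopes of the chords Δ_i = (y_(i+1) - y_i)/h_i = -2/3, 1.
  3·m_0 + 12·m_1 + 3·m_2 = 6(Δ_1 - Δ_0) = 10
Natural end conditions: m_0 = m_2 = 0.
Forward elimination and back-substitution give m_0 = 0, m_1 = 5/6, m_2 = 0.
On [3, 6], with S_1(t) = a_1 + b_1·(t - 3) + c_1·(t - 3)² + d_1·(t - 3)³: c_1 = m_1/2 = 5/12, d_1 = (m_2 - m_1)/(6h_1) = -5/108, b_1 = Δ_1 - h_1(2m_1 + m_2)/6 = 1/6.

0.1667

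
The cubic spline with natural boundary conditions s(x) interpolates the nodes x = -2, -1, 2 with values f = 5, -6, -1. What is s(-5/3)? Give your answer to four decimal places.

Write σ_i for s''(x_i). With h_i = 1, 3 and divided differences Δ_i = -11, 5/3, the continuity of s' gives the tridiagonal system
  1·σ_0 + 8·σ_1 + 3·σ_2 = 6(Δ_1 - Δ_0) = 76
Natural end conditions: σ_0 = σ_2 = 0.
Forward elimination and back-substitution give σ_0 = 0, σ_1 = 19/2, σ_2 = 0.
On [-2, -1], s(x) = 5 - 151/12·(x + 2) + 0·(x + 2)² + 19/12·(x + 2)³.
With (x + 2) = 1/3: s(-5/3) = 70/81.

0.8642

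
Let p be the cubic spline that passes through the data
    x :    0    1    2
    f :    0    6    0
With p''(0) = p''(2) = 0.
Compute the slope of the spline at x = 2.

-9

Put m_i = p'' at the i-th knot. Here h = (1, 1) and Δ = (6, -6), so the interior equations h_(i-1)·m_(i-1) + 2(h_(i-1)+h_i)·m_i + h_i·m_(i+1) = 6(Δ_i − Δ_(i-1)) read
  1·m_0 + 4·m_1 + 1·m_2 = 6(Δ_1 - Δ_0) = -72
Natural end conditions: m_0 = m_2 = 0.
Hence m_0 = 0, m_1 = -18, m_2 = 0.
On [1, 2], p'(x) = b_1 + 2c_1·(x - 1) + 3d_1·(x - 1)² with b_1 = Δ_1 - h_1(2m_1 + m_2)/6 = 0, c_1 = m_1/2 = -9, d_1 = (m_2 - m_1)/(6h_1) = 3. So p'(2) = -9.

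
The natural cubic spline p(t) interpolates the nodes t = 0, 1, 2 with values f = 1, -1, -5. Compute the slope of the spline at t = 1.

-3

Let σ_i = p''(x_i). Step sizes h_i = 1, 1; slopes of the chords Δ_i = (y_(i+1) - y_i)/h_i = -2, -4.
  1·σ_0 + 4·σ_1 + 1·σ_2 = 6(Δ_1 - Δ_0) = -12
Natural end conditions: σ_0 = σ_2 = 0.
Solving the tridiagonal system: σ_0 = 0, σ_1 = -3, σ_2 = 0.
On [1, 2], p'(t) = b_1 + 2c_1·(t - 1) + 3d_1·(t - 1)² with b_1 = Δ_1 - h_1(2σ_1 + σ_2)/6 = -3, c_1 = σ_1/2 = -3/2, d_1 = (σ_2 - σ_1)/(6h_1) = 1/2. So p'(1) = -3.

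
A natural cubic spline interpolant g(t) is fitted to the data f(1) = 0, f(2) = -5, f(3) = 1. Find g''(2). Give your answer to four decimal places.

Let σ_i = g''(x_i). Step sizes h_i = 1, 1; slopes of the chords Δ_i = (y_(i+1) - y_i)/h_i = -5, 6.
  1·σ_0 + 4·σ_1 + 1·σ_2 = 6(Δ_1 - Δ_0) = 66
Natural end conditions: σ_0 = σ_2 = 0.
Hence σ_0 = 0, σ_1 = 33/2, σ_2 = 0.

16.5000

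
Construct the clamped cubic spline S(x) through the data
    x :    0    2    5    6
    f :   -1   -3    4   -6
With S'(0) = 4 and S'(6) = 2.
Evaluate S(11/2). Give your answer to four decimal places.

Write M_i for S''(x_i). With h_i = 2, 3, 1 and divided differences Δ_i = -1, 7/3, -10, the continuity of S' gives the tridiagonal system
  2·M_0 + 10·M_1 + 3·M_2 = 6(Δ_1 - Δ_0) = 20
  3·M_1 + 8·M_2 + 1·M_3 = 6(Δ_2 - Δ_1) = -74
Clamped end conditions give two more equations: 2h_0·M_0 + h_0·M_1 = 6(Δ_0 - S'(0)) = -30 and h_2·M_2 + 2h_2·M_3 = 6(S'(6) - Δ_2) = 72.
Forward elimination and back-substitution give M_0 = -490/39, M_1 = 395/39, M_2 = -730/39, M_3 = 1769/39.
On [5, 6], S(x) = 4 - 883/78·(x - 5) - 365/39·(x - 5)² + 833/78·(x - 5)³.
With (x - 5) = 1/2: S(11/2) = -1663/624.

-2.6651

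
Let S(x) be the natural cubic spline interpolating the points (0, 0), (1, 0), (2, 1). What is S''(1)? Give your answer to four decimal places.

1.5000

Put σ_i = S'' at the i-th knot. Here h = (1, 1) and Δ = (0, 1), so the interior equations h_(i-1)·σ_(i-1) + 2(h_(i-1)+h_i)·σ_i + h_i·σ_(i+1) = 6(Δ_i − Δ_(i-1)) read
  1·σ_0 + 4·σ_1 + 1·σ_2 = 6(Δ_1 - Δ_0) = 6
Natural end conditions: σ_0 = σ_2 = 0.
Forward elimination and back-substitution give σ_0 = 0, σ_1 = 3/2, σ_2 = 0.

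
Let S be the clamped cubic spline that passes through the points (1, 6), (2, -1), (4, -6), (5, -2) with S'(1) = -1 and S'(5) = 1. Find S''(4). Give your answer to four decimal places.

With M_i denoting the second derivative at x_i, h_i = 1, 2, 1, and Δ_i = (y_(i+1) − y_i)/h_i = -7, -5/2, 4:
  1·M_0 + 6·M_1 + 2·M_2 = 6(Δ_1 - Δ_0) = 27
  2·M_1 + 6·M_2 + 1·M_3 = 6(Δ_2 - Δ_1) = 39
Clamped end conditions give two more equations: 2h_0·M_0 + h_0·M_1 = 6(Δ_0 - S'(1)) = -36 and h_2·M_2 + 2h_2·M_3 = 6(S'(5) - Δ_2) = -18.
Solving: M_0 = -731/35, M_1 = 202/35, M_2 = 232/35, M_3 = -431/35.

6.6286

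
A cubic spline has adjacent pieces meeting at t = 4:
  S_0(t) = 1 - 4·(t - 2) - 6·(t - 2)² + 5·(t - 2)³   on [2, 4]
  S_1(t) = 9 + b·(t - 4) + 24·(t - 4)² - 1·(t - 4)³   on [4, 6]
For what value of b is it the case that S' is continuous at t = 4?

32

S_0'(t) = -4 - 12·(t - 2) + 15·(t - 2)², so S_0'(4) = 32. On the right, S_1'(4) = b, so b = 32.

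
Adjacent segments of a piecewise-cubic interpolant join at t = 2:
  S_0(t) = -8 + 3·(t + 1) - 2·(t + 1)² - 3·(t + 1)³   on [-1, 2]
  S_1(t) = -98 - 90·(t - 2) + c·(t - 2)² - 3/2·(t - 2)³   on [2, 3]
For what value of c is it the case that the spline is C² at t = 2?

-29

S_0''(t) = -4 - 18·(t + 1), so S_0''(2) = -58. On the right, S_1''(2) = 2c, so c = -29.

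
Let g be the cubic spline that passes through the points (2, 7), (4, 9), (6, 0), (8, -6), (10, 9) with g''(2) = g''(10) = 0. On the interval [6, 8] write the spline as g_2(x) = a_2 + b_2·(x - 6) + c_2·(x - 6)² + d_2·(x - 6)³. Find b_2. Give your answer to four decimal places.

Write m_i for g''(x_i). With h_i = 2, 2, 2, 2 and divided differences Δ_i = 1, -9/2, -3, 15/2, the continuity of g' gives the tridiagonal system
  2·m_0 + 8·m_1 + 2·m_2 = 6(Δ_1 - Δ_0) = -33
  2·m_1 + 8·m_2 + 2·m_3 = 6(Δ_2 - Δ_1) = 9
  2·m_2 + 8·m_3 + 2·m_4 = 6(Δ_3 - Δ_2) = 63
Natural end conditions: m_0 = m_4 = 0.
Forward elimination and back-substitution give m_0 = 0, m_1 = -117/28, m_2 = 3/14, m_3 = 219/28, m_4 = 0.
On [6, 8], with g_2(x) = a_2 + b_2·(x - 6) + c_2·(x - 6)² + d_2·(x - 6)³: c_2 = m_2/2 = 3/28, d_2 = (m_3 - m_2)/(6h_2) = 71/112, b_2 = Δ_2 - h_2(2m_2 + m_3)/6 = -23/4.

-5.7500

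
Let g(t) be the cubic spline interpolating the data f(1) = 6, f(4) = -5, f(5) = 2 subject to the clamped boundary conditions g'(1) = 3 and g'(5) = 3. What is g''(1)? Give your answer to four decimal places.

-14.6667

Let M_i = g''(x_i). Step sizes h_i = 3, 1; slopes of the chords Δ_i = (y_(i+1) - y_i)/h_i = -11/3, 7.
  3·M_0 + 8·M_1 + 1·M_2 = 6(Δ_1 - Δ_0) = 64
Clamped end conditions give two more equations: 2h_0·M_0 + h_0·M_1 = 6(Δ_0 - g'(1)) = -40 and h_1·M_1 + 2h_1·M_2 = 6(g'(5) - Δ_1) = -24.
Forward elimination and back-substitution give M_0 = -44/3, M_1 = 16, M_2 = -20.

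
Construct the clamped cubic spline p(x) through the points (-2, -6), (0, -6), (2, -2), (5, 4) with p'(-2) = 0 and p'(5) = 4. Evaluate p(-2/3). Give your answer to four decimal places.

With σ_i denoting the second derivative at x_i, h_i = 2, 2, 3, and Δ_i = (y_(i+1) − y_i)/h_i = 0, 2, 2:
  2·σ_0 + 8·σ_1 + 2·σ_2 = 6(Δ_1 - Δ_0) = 12
  2·σ_1 + 10·σ_2 + 3·σ_3 = 6(Δ_2 - Δ_1) = 0
Clamped end conditions give two more equations: 2h_0·σ_0 + h_0·σ_1 = 6(Δ_0 - p'(-2)) = 0 and h_2·σ_2 + 2h_2·σ_3 = 6(p'(5) - Δ_2) = 12.
Solving: σ_0 = -38/37, σ_1 = 76/37, σ_2 = -44/37, σ_3 = 96/37.
On [-2, 0], p(x) = -6 + 0·(x + 2) - 19/37·(x + 2)² + 19/74·(x + 2)³.
With (x + 2) = 4/3: p(-2/3) = -6298/999.

-6.3043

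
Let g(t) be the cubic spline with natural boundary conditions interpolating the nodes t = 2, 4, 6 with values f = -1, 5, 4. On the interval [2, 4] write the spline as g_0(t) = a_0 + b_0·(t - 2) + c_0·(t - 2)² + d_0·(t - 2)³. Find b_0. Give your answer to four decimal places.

Put m_i = g'' at the i-th knot. Here h = (2, 2) and Δ = (3, -1/2), so the interior equations h_(i-1)·m_(i-1) + 2(h_(i-1)+h_i)·m_i + h_i·m_(i+1) = 6(Δ_i − Δ_(i-1)) read
  2·m_0 + 8·m_1 + 2·m_2 = 6(Δ_1 - Δ_0) = -21
Natural end conditions: m_0 = m_2 = 0.
Forward elimination and back-substitution give m_0 = 0, m_1 = -21/8, m_2 = 0.
On [2, 4], with g_0(t) = a_0 + b_0·(t - 2) + c_0·(t - 2)² + d_0·(t - 2)³: c_0 = m_0/2 = 0, d_0 = (m_1 - m_0)/(6h_0) = -7/32, b_0 = Δ_0 - h_0(2m_0 + m_1)/6 = 31/8.

3.8750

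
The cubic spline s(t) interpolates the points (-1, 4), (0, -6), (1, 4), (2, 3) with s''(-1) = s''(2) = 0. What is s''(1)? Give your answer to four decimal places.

Put m_i = s'' at the i-th knot. Here h = (1, 1, 1) and Δ = (-10, 10, -1), so the interior equations h_(i-1)·m_(i-1) + 2(h_(i-1)+h_i)·m_i + h_i·m_(i+1) = 6(Δ_i − Δ_(i-1)) read
  1·m_0 + 4·m_1 + 1·m_2 = 6(Δ_1 - Δ_0) = 120
  1·m_1 + 4·m_2 + 1·m_3 = 6(Δ_2 - Δ_1) = -66
Natural end conditions: m_0 = m_3 = 0.
Hence m_0 = 0, m_1 = 182/5, m_2 = -128/5, m_3 = 0.

-25.6000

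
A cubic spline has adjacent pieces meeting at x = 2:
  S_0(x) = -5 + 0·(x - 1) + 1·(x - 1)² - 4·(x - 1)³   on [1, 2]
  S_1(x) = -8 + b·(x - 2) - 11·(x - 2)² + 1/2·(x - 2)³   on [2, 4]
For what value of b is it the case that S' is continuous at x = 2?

-10

S_0'(x) = 0 + 2·(x - 1) - 12·(x - 1)², so S_0'(2) = -10. On the right, S_1'(2) = b, so b = -10.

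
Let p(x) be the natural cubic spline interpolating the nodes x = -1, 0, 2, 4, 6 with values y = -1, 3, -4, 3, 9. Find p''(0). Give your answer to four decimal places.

Write M_i for p''(x_i). With h_i = 1, 2, 2, 2 and divided differences Δ_i = 4, -7/2, 7/2, 3, the continuity of p' gives the tridiagonal system
  1·M_0 + 6·M_1 + 2·M_2 = 6(Δ_1 - Δ_0) = -45
  2·M_1 + 8·M_2 + 2·M_3 = 6(Δ_2 - Δ_1) = 42
  2·M_2 + 8·M_3 + 2·M_4 = 6(Δ_3 - Δ_2) = -3
Natural end conditions: M_0 = M_4 = 0.
Solving the tridiagonal system: M_0 = 0, M_1 = -423/41, M_2 = 693/82, M_3 = -102/41, M_4 = 0.

-10.3171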